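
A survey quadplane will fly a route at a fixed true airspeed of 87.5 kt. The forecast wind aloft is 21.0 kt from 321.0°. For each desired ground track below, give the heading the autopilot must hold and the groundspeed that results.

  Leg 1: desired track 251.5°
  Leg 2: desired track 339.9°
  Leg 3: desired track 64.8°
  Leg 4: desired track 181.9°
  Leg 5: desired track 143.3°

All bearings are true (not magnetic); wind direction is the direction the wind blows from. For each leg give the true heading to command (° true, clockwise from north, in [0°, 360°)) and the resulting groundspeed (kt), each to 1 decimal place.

Leg 1: heading=264.5°, groundspeed=77.9 kt
Leg 2: heading=335.4°, groundspeed=67.4 kt
Leg 3: heading=51.3°, groundspeed=90.1 kt
Leg 4: heading=190.9°, groundspeed=102.3 kt
Leg 5: heading=143.9°, groundspeed=108.5 kt

Leg 1: desired track 251.5°; wind correction +13.0° → command heading 264.5°, groundspeed 77.9 kt
Leg 2: desired track 339.9°; wind correction -4.5° → command heading 335.4°, groundspeed 67.4 kt
Leg 3: desired track 64.8°; wind correction -13.5° → command heading 51.3°, groundspeed 90.1 kt
Leg 4: desired track 181.9°; wind correction +9.0° → command heading 190.9°, groundspeed 102.3 kt
Leg 5: desired track 143.3°; wind correction +0.6° → command heading 143.9°, groundspeed 108.5 kt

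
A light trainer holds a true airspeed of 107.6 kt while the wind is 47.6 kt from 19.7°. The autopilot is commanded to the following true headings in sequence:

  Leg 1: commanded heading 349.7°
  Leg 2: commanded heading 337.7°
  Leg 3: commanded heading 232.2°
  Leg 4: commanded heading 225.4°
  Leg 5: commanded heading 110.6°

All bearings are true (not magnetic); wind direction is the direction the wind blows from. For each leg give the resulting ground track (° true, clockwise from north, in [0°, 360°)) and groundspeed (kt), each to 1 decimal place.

Leg 1: heading 349.7°; drift -19.7° → track 330.0°, groundspeed 70.5 kt
Leg 2: heading 337.7°; drift -23.8° → track 313.9°, groundspeed 78.9 kt
Leg 3: heading 232.2°; drift -9.8° → track 222.4°, groundspeed 149.9 kt
Leg 4: heading 225.4°; drift -7.8° → track 217.6°, groundspeed 151.9 kt
Leg 5: heading 110.6°; drift +23.7° → track 134.3°, groundspeed 118.3 kt

Leg 1: track=330.0°, groundspeed=70.5 kt
Leg 2: track=313.9°, groundspeed=78.9 kt
Leg 3: track=222.4°, groundspeed=149.9 kt
Leg 4: track=217.6°, groundspeed=151.9 kt
Leg 5: track=134.3°, groundspeed=118.3 kt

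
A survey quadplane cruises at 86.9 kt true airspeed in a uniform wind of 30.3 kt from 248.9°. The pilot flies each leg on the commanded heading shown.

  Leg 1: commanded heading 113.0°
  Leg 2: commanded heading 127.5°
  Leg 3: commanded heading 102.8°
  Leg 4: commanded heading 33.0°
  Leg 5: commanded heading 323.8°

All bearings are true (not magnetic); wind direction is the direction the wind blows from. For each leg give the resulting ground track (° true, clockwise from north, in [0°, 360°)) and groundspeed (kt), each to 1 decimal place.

Leg 1: track=102.0°, groundspeed=110.7 kt
Leg 2: track=113.4°, groundspeed=105.9 kt
Leg 3: track=94.2°, groundspeed=113.3 kt
Leg 4: track=42.1°, groundspeed=112.9 kt
Leg 5: track=344.1°, groundspeed=84.2 kt

Leg 1: heading 113.0°; drift -11.0° → track 102.0°, groundspeed 110.7 kt
Leg 2: heading 127.5°; drift -14.1° → track 113.4°, groundspeed 105.9 kt
Leg 3: heading 102.8°; drift -8.6° → track 94.2°, groundspeed 113.3 kt
Leg 4: heading 33.0°; drift +9.1° → track 42.1°, groundspeed 112.9 kt
Leg 5: heading 323.8°; drift +20.3° → track 344.1°, groundspeed 84.2 kt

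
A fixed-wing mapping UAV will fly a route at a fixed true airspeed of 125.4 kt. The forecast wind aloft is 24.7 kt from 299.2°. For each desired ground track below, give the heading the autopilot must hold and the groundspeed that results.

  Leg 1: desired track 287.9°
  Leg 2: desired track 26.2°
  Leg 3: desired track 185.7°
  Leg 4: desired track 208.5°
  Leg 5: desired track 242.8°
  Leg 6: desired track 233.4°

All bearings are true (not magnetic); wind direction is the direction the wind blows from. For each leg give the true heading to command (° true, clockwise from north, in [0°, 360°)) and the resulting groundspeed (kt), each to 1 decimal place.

Leg 1: desired track 287.9°; wind correction +2.2° → command heading 290.1°, groundspeed 101.1 kt
Leg 2: desired track 26.2°; wind correction -11.3° → command heading 14.9°, groundspeed 121.7 kt
Leg 3: desired track 185.7°; wind correction +10.4° → command heading 196.1°, groundspeed 133.2 kt
Leg 4: desired track 208.5°; wind correction +11.4° → command heading 219.9°, groundspeed 123.2 kt
Leg 5: desired track 242.8°; wind correction +9.4° → command heading 252.2°, groundspeed 110.0 kt
Leg 6: desired track 233.4°; wind correction +10.3° → command heading 243.7°, groundspeed 113.2 kt

Leg 1: heading=290.1°, groundspeed=101.1 kt
Leg 2: heading=14.9°, groundspeed=121.7 kt
Leg 3: heading=196.1°, groundspeed=133.2 kt
Leg 4: heading=219.9°, groundspeed=123.2 kt
Leg 5: heading=252.2°, groundspeed=110.0 kt
Leg 6: heading=243.7°, groundspeed=113.2 kt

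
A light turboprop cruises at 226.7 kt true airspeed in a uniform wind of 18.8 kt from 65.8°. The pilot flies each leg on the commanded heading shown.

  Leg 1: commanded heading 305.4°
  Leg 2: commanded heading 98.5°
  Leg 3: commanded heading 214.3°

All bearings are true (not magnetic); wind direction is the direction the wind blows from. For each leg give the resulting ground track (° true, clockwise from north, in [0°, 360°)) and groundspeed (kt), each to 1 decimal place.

Leg 1: heading 305.4°; drift -3.9° → track 301.5°, groundspeed 236.8 kt
Leg 2: heading 98.5°; drift +2.8° → track 101.3°, groundspeed 211.1 kt
Leg 3: heading 214.3°; drift +2.3° → track 216.6°, groundspeed 242.9 kt

Leg 1: track=301.5°, groundspeed=236.8 kt
Leg 2: track=101.3°, groundspeed=211.1 kt
Leg 3: track=216.6°, groundspeed=242.9 kt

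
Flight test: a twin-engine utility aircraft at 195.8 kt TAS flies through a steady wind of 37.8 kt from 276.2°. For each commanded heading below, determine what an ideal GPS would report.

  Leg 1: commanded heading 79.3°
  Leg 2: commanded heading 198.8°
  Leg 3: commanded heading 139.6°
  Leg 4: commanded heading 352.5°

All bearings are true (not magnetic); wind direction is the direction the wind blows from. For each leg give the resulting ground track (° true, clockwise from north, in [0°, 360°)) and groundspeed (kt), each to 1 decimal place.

Leg 1: heading 79.3°; drift +2.7° → track 82.0°, groundspeed 232.2 kt
Leg 2: heading 198.8°; drift -11.1° → track 187.7°, groundspeed 191.1 kt
Leg 3: heading 139.6°; drift -6.6° → track 133.0°, groundspeed 224.8 kt
Leg 4: heading 352.5°; drift +11.1° → track 3.6°, groundspeed 190.4 kt

Leg 1: track=82.0°, groundspeed=232.2 kt
Leg 2: track=187.7°, groundspeed=191.1 kt
Leg 3: track=133.0°, groundspeed=224.8 kt
Leg 4: track=3.6°, groundspeed=190.4 kt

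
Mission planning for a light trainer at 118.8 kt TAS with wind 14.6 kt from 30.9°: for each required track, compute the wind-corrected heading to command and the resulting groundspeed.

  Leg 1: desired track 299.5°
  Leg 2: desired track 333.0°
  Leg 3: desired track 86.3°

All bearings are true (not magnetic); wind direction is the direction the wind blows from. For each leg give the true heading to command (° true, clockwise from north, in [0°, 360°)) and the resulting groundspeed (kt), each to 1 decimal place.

Leg 1: heading=306.6°, groundspeed=118.3 kt
Leg 2: heading=339.0°, groundspeed=110.4 kt
Leg 3: heading=80.5°, groundspeed=109.9 kt

Leg 1: desired track 299.5°; wind correction +7.1° → command heading 306.6°, groundspeed 118.3 kt
Leg 2: desired track 333.0°; wind correction +6.0° → command heading 339.0°, groundspeed 110.4 kt
Leg 3: desired track 86.3°; wind correction -5.8° → command heading 80.5°, groundspeed 109.9 kt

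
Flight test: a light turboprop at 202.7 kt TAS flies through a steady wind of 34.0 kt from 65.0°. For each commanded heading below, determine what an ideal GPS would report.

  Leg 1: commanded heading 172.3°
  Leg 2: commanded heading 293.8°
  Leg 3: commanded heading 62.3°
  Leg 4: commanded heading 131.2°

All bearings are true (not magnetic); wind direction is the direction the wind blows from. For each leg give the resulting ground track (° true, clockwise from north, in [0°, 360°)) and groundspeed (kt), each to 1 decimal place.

Leg 1: track=181.0°, groundspeed=215.3 kt
Leg 2: track=287.3°, groundspeed=226.5 kt
Leg 3: track=61.8°, groundspeed=168.7 kt
Leg 4: track=140.5°, groundspeed=191.5 kt

Leg 1: heading 172.3°; drift +8.7° → track 181.0°, groundspeed 215.3 kt
Leg 2: heading 293.8°; drift -6.5° → track 287.3°, groundspeed 226.5 kt
Leg 3: heading 62.3°; drift -0.5° → track 61.8°, groundspeed 168.7 kt
Leg 4: heading 131.2°; drift +9.3° → track 140.5°, groundspeed 191.5 kt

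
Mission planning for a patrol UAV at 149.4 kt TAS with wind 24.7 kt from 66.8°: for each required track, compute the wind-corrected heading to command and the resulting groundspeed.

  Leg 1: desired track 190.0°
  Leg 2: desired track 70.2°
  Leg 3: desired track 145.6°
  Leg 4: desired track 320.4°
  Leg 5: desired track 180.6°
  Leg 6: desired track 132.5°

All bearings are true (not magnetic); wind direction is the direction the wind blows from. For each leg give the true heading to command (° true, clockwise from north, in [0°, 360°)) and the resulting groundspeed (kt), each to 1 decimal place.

Leg 1: desired track 190.0°; wind correction -8.0° → command heading 182.0°, groundspeed 161.5 kt
Leg 2: desired track 70.2°; wind correction -0.6° → command heading 69.6°, groundspeed 124.7 kt
Leg 3: desired track 145.6°; wind correction -9.3° → command heading 136.3°, groundspeed 142.6 kt
Leg 4: desired track 320.4°; wind correction +9.1° → command heading 329.5°, groundspeed 154.5 kt
Leg 5: desired track 180.6°; wind correction -8.7° → command heading 171.9°, groundspeed 157.6 kt
Leg 6: desired track 132.5°; wind correction -8.7° → command heading 123.8°, groundspeed 137.5 kt

Leg 1: heading=182.0°, groundspeed=161.5 kt
Leg 2: heading=69.6°, groundspeed=124.7 kt
Leg 3: heading=136.3°, groundspeed=142.6 kt
Leg 4: heading=329.5°, groundspeed=154.5 kt
Leg 5: heading=171.9°, groundspeed=157.6 kt
Leg 6: heading=123.8°, groundspeed=137.5 kt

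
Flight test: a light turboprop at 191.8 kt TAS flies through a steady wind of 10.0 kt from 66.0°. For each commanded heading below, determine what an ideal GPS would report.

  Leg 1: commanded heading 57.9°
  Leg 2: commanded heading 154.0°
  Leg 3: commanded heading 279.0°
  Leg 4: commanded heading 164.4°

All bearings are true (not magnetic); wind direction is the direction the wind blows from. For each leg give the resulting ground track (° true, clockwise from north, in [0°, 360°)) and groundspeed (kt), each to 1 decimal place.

Leg 1: track=57.5°, groundspeed=181.9 kt
Leg 2: track=157.0°, groundspeed=191.7 kt
Leg 3: track=277.4°, groundspeed=200.3 kt
Leg 4: track=167.3°, groundspeed=193.5 kt

Leg 1: heading 57.9°; drift -0.4° → track 57.5°, groundspeed 181.9 kt
Leg 2: heading 154.0°; drift +3.0° → track 157.0°, groundspeed 191.7 kt
Leg 3: heading 279.0°; drift -1.6° → track 277.4°, groundspeed 200.3 kt
Leg 4: heading 164.4°; drift +2.9° → track 167.3°, groundspeed 193.5 kt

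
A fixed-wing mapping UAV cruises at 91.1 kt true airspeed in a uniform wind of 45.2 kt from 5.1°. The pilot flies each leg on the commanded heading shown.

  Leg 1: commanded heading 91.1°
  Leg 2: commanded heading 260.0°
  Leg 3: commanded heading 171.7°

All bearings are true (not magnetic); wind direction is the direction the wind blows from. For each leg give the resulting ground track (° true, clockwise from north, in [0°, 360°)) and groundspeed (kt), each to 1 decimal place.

Leg 1: heading 91.1°; drift +27.1° → track 118.2°, groundspeed 98.8 kt
Leg 2: heading 260.0°; drift -23.0° → track 237.0°, groundspeed 111.7 kt
Leg 3: heading 171.7°; drift +4.4° → track 176.1°, groundspeed 135.5 kt

Leg 1: track=118.2°, groundspeed=98.8 kt
Leg 2: track=237.0°, groundspeed=111.7 kt
Leg 3: track=176.1°, groundspeed=135.5 kt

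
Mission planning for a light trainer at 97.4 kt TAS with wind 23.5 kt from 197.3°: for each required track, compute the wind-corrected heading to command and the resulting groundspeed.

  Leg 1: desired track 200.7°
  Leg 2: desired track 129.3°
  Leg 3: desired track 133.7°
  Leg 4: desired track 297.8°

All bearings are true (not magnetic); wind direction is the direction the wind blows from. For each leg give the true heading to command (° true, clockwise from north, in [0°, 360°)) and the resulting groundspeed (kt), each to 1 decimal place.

Leg 1: desired track 200.7°; wind correction -0.8° → command heading 199.9°, groundspeed 73.9 kt
Leg 2: desired track 129.3°; wind correction +12.9° → command heading 142.2°, groundspeed 86.1 kt
Leg 3: desired track 133.7°; wind correction +12.5° → command heading 146.2°, groundspeed 84.6 kt
Leg 4: desired track 297.8°; wind correction -13.7° → command heading 284.1°, groundspeed 98.9 kt

Leg 1: heading=199.9°, groundspeed=73.9 kt
Leg 2: heading=142.2°, groundspeed=86.1 kt
Leg 3: heading=146.2°, groundspeed=84.6 kt
Leg 4: heading=284.1°, groundspeed=98.9 kt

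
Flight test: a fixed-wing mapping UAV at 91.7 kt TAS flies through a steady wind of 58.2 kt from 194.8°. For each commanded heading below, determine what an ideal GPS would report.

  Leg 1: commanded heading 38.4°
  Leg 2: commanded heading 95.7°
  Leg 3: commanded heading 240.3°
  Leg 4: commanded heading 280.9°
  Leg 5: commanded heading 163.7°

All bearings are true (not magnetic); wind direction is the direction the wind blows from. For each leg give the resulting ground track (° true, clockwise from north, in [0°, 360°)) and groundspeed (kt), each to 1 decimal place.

Leg 1: heading 38.4°; drift -9.1° → track 29.3°, groundspeed 146.9 kt
Leg 2: heading 95.7°; drift -29.7° → track 66.0°, groundspeed 116.1 kt
Leg 3: heading 240.3°; drift +39.2° → track 279.5°, groundspeed 65.7 kt
Leg 4: heading 280.9°; drift +33.5° → track 314.4°, groundspeed 105.2 kt
Leg 5: heading 163.7°; drift -35.7° → track 128.0°, groundspeed 51.5 kt

Leg 1: track=29.3°, groundspeed=146.9 kt
Leg 2: track=66.0°, groundspeed=116.1 kt
Leg 3: track=279.5°, groundspeed=65.7 kt
Leg 4: track=314.4°, groundspeed=105.2 kt
Leg 5: track=128.0°, groundspeed=51.5 kt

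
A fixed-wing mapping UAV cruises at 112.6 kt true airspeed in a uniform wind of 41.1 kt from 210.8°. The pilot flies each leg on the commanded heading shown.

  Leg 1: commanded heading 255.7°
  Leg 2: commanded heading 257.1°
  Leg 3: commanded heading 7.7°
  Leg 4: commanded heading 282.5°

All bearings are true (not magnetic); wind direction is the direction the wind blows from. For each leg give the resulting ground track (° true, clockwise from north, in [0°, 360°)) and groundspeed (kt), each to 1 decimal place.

Leg 1: track=274.9°, groundspeed=88.4 kt
Leg 2: track=276.5°, groundspeed=89.3 kt
Leg 3: track=13.8°, groundspeed=151.3 kt
Leg 4: track=303.9°, groundspeed=107.1 kt

Leg 1: heading 255.7°; drift +19.2° → track 274.9°, groundspeed 88.4 kt
Leg 2: heading 257.1°; drift +19.4° → track 276.5°, groundspeed 89.3 kt
Leg 3: heading 7.7°; drift +6.1° → track 13.8°, groundspeed 151.3 kt
Leg 4: heading 282.5°; drift +21.4° → track 303.9°, groundspeed 107.1 kt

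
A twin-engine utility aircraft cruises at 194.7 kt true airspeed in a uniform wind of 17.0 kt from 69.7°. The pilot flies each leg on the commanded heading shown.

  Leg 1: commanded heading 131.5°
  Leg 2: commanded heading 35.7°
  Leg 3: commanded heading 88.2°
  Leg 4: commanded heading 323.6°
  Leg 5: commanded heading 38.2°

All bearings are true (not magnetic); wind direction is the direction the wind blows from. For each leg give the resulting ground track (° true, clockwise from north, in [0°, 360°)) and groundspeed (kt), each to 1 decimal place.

Leg 1: track=136.1°, groundspeed=187.3 kt
Leg 2: track=32.7°, groundspeed=180.9 kt
Leg 3: track=89.9°, groundspeed=178.7 kt
Leg 4: track=318.9°, groundspeed=200.1 kt
Leg 5: track=35.4°, groundspeed=180.4 kt

Leg 1: heading 131.5°; drift +4.6° → track 136.1°, groundspeed 187.3 kt
Leg 2: heading 35.7°; drift -3.0° → track 32.7°, groundspeed 180.9 kt
Leg 3: heading 88.2°; drift +1.7° → track 89.9°, groundspeed 178.7 kt
Leg 4: heading 323.6°; drift -4.7° → track 318.9°, groundspeed 200.1 kt
Leg 5: heading 38.2°; drift -2.8° → track 35.4°, groundspeed 180.4 kt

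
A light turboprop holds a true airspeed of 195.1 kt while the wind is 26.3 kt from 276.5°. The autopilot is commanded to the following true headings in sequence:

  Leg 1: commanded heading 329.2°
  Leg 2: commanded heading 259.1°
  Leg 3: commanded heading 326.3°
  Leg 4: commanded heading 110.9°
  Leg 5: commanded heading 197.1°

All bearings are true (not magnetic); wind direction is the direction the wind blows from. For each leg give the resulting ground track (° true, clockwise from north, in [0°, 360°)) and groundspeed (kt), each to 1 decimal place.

Leg 1: heading 329.2°; drift +6.7° → track 335.9°, groundspeed 180.4 kt
Leg 2: heading 259.1°; drift -2.6° → track 256.5°, groundspeed 170.2 kt
Leg 3: heading 326.3°; drift +6.4° → track 332.7°, groundspeed 179.3 kt
Leg 4: heading 110.9°; drift -1.7° → track 109.2°, groundspeed 220.7 kt
Leg 5: heading 197.1°; drift -7.7° → track 189.4°, groundspeed 192.0 kt

Leg 1: track=335.9°, groundspeed=180.4 kt
Leg 2: track=256.5°, groundspeed=170.2 kt
Leg 3: track=332.7°, groundspeed=179.3 kt
Leg 4: track=109.2°, groundspeed=220.7 kt
Leg 5: track=189.4°, groundspeed=192.0 kt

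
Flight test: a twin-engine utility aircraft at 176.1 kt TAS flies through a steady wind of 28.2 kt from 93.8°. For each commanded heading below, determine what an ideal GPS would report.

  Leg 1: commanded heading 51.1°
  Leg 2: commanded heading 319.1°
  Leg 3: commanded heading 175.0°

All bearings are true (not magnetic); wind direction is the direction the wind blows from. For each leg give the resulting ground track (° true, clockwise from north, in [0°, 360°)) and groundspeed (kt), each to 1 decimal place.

Leg 1: track=44.1°, groundspeed=156.5 kt
Leg 2: track=313.3°, groundspeed=197.0 kt
Leg 3: track=184.2°, groundspeed=174.0 kt

Leg 1: heading 51.1°; drift -7.0° → track 44.1°, groundspeed 156.5 kt
Leg 2: heading 319.1°; drift -5.8° → track 313.3°, groundspeed 197.0 kt
Leg 3: heading 175.0°; drift +9.2° → track 184.2°, groundspeed 174.0 kt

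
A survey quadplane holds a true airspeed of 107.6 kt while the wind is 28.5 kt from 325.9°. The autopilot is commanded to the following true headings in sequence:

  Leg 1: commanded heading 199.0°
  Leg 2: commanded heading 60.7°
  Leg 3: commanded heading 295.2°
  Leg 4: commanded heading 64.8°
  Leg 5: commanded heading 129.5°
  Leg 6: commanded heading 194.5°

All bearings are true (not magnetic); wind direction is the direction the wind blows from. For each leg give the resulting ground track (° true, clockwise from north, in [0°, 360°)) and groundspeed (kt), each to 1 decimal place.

Leg 1: track=188.6°, groundspeed=126.8 kt
Leg 2: track=75.2°, groundspeed=113.6 kt
Leg 3: track=285.3°, groundspeed=84.4 kt
Leg 4: track=78.9°, groundspeed=115.5 kt
Leg 5: track=132.9°, groundspeed=135.2 kt
Leg 6: track=184.9°, groundspeed=128.2 kt

Leg 1: heading 199.0°; drift -10.4° → track 188.6°, groundspeed 126.8 kt
Leg 2: heading 60.7°; drift +14.5° → track 75.2°, groundspeed 113.6 kt
Leg 3: heading 295.2°; drift -9.9° → track 285.3°, groundspeed 84.4 kt
Leg 4: heading 64.8°; drift +14.1° → track 78.9°, groundspeed 115.5 kt
Leg 5: heading 129.5°; drift +3.4° → track 132.9°, groundspeed 135.2 kt
Leg 6: heading 194.5°; drift -9.6° → track 184.9°, groundspeed 128.2 kt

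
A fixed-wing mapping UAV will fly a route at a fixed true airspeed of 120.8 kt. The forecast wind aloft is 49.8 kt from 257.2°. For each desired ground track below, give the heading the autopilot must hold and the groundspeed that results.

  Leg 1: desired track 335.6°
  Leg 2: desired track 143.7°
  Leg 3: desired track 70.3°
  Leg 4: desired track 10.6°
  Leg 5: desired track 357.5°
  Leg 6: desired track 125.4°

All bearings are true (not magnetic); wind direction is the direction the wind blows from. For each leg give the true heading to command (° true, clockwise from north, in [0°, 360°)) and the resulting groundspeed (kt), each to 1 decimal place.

Leg 1: heading=311.8°, groundspeed=100.5 kt
Leg 2: heading=165.9°, groundspeed=131.7 kt
Leg 3: heading=67.5°, groundspeed=170.1 kt
Leg 4: heading=348.4°, groundspeed=131.6 kt
Leg 5: heading=333.6°, groundspeed=119.3 kt
Leg 6: heading=143.3°, groundspeed=148.1 kt

Leg 1: desired track 335.6°; wind correction -23.8° → command heading 311.8°, groundspeed 100.5 kt
Leg 2: desired track 143.7°; wind correction +22.2° → command heading 165.9°, groundspeed 131.7 kt
Leg 3: desired track 70.3°; wind correction -2.8° → command heading 67.5°, groundspeed 170.1 kt
Leg 4: desired track 10.6°; wind correction -22.2° → command heading 348.4°, groundspeed 131.6 kt
Leg 5: desired track 357.5°; wind correction -23.9° → command heading 333.6°, groundspeed 119.3 kt
Leg 6: desired track 125.4°; wind correction +17.9° → command heading 143.3°, groundspeed 148.1 kt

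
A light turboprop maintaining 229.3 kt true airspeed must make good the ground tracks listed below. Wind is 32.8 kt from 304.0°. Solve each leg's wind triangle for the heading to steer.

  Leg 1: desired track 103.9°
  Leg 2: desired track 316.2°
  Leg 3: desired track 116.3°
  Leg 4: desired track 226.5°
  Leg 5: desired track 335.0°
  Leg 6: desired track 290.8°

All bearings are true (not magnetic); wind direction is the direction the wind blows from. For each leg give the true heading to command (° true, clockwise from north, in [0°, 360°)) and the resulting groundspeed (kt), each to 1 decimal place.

Leg 1: desired track 103.9°; wind correction -2.8° → command heading 101.1°, groundspeed 259.8 kt
Leg 2: desired track 316.2°; wind correction -1.7° → command heading 314.5°, groundspeed 197.1 kt
Leg 3: desired track 116.3°; wind correction -1.1° → command heading 115.2°, groundspeed 261.8 kt
Leg 4: desired track 226.5°; wind correction +8.0° → command heading 234.5°, groundspeed 220.0 kt
Leg 5: desired track 335.0°; wind correction -4.2° → command heading 330.8°, groundspeed 200.6 kt
Leg 6: desired track 290.8°; wind correction +1.9° → command heading 292.7°, groundspeed 197.2 kt

Leg 1: heading=101.1°, groundspeed=259.8 kt
Leg 2: heading=314.5°, groundspeed=197.1 kt
Leg 3: heading=115.2°, groundspeed=261.8 kt
Leg 4: heading=234.5°, groundspeed=220.0 kt
Leg 5: heading=330.8°, groundspeed=200.6 kt
Leg 6: heading=292.7°, groundspeed=197.2 kt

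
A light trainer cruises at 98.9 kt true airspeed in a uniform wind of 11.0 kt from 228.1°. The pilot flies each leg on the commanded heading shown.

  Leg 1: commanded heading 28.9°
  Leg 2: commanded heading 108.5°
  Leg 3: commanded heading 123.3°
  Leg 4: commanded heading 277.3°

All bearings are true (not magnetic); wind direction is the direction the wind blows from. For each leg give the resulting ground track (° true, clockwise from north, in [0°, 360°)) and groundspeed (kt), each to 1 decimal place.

Leg 1: heading 28.9°; drift +1.9° → track 30.8°, groundspeed 109.3 kt
Leg 2: heading 108.5°; drift -5.2° → track 103.3°, groundspeed 104.8 kt
Leg 3: heading 123.3°; drift -6.0° → track 117.3°, groundspeed 102.3 kt
Leg 4: heading 277.3°; drift +5.2° → track 282.5°, groundspeed 92.1 kt

Leg 1: track=30.8°, groundspeed=109.3 kt
Leg 2: track=103.3°, groundspeed=104.8 kt
Leg 3: track=117.3°, groundspeed=102.3 kt
Leg 4: track=282.5°, groundspeed=92.1 kt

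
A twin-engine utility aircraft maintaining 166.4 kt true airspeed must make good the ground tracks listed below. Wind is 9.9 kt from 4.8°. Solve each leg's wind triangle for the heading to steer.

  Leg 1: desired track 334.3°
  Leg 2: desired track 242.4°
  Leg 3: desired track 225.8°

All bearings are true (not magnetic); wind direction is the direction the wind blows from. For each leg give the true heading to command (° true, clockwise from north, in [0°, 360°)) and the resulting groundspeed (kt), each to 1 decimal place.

Leg 1: desired track 334.3°; wind correction +1.7° → command heading 336.0°, groundspeed 157.8 kt
Leg 2: desired track 242.4°; wind correction +2.9° → command heading 245.3°, groundspeed 171.5 kt
Leg 3: desired track 225.8°; wind correction +2.2° → command heading 228.0°, groundspeed 173.7 kt

Leg 1: heading=336.0°, groundspeed=157.8 kt
Leg 2: heading=245.3°, groundspeed=171.5 kt
Leg 3: heading=228.0°, groundspeed=173.7 kt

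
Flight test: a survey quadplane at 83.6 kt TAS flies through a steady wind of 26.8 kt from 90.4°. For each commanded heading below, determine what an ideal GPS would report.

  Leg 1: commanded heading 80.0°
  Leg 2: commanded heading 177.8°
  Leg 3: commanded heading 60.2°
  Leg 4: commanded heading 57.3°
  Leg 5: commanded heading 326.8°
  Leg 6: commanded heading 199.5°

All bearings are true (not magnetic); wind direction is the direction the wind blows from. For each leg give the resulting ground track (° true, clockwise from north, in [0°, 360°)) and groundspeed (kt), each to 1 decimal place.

Leg 1: heading 80.0°; drift -4.8° → track 75.2°, groundspeed 57.4 kt
Leg 2: heading 177.8°; drift +18.0° → track 195.8°, groundspeed 86.6 kt
Leg 3: heading 60.2°; drift -12.6° → track 47.6°, groundspeed 61.9 kt
Leg 4: heading 57.3°; drift -13.5° → track 43.8°, groundspeed 62.9 kt
Leg 5: heading 326.8°; drift -12.8° → track 314.0°, groundspeed 100.9 kt
Leg 6: heading 199.5°; drift +15.3° → track 214.8°, groundspeed 95.8 kt

Leg 1: track=75.2°, groundspeed=57.4 kt
Leg 2: track=195.8°, groundspeed=86.6 kt
Leg 3: track=47.6°, groundspeed=61.9 kt
Leg 4: track=43.8°, groundspeed=62.9 kt
Leg 5: track=314.0°, groundspeed=100.9 kt
Leg 6: track=214.8°, groundspeed=95.8 kt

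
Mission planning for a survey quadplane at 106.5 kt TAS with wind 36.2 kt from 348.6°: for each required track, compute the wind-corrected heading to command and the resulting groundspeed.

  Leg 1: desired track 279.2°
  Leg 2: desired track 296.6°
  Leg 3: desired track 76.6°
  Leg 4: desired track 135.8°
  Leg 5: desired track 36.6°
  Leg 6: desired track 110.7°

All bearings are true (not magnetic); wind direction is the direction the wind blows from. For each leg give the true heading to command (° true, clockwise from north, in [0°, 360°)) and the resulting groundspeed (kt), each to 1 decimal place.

Leg 1: heading=297.8°, groundspeed=88.2 kt
Leg 2: heading=312.1°, groundspeed=80.3 kt
Leg 3: heading=56.7°, groundspeed=98.9 kt
Leg 4: heading=125.2°, groundspeed=135.1 kt
Leg 5: heading=22.0°, groundspeed=78.8 kt
Leg 6: heading=94.0°, groundspeed=121.2 kt

Leg 1: desired track 279.2°; wind correction +18.6° → command heading 297.8°, groundspeed 88.2 kt
Leg 2: desired track 296.6°; wind correction +15.5° → command heading 312.1°, groundspeed 80.3 kt
Leg 3: desired track 76.6°; wind correction -19.9° → command heading 56.7°, groundspeed 98.9 kt
Leg 4: desired track 135.8°; wind correction -10.6° → command heading 125.2°, groundspeed 135.1 kt
Leg 5: desired track 36.6°; wind correction -14.6° → command heading 22.0°, groundspeed 78.8 kt
Leg 6: desired track 110.7°; wind correction -16.7° → command heading 94.0°, groundspeed 121.2 kt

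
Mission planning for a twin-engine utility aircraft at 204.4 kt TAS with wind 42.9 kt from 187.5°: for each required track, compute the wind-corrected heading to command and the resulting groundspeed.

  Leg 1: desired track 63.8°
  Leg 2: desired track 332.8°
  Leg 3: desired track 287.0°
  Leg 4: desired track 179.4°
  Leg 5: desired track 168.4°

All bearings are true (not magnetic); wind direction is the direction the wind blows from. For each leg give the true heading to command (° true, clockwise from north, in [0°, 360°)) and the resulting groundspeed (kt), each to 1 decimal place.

Leg 1: desired track 63.8°; wind correction +10.1° → command heading 73.9°, groundspeed 225.1 kt
Leg 2: desired track 332.8°; wind correction -6.9° → command heading 325.9°, groundspeed 238.2 kt
Leg 3: desired track 287.0°; wind correction -11.9° → command heading 275.1°, groundspeed 207.1 kt
Leg 4: desired track 179.4°; wind correction +1.7° → command heading 181.1°, groundspeed 161.8 kt
Leg 5: desired track 168.4°; wind correction +3.9° → command heading 172.3°, groundspeed 163.4 kt

Leg 1: heading=73.9°, groundspeed=225.1 kt
Leg 2: heading=325.9°, groundspeed=238.2 kt
Leg 3: heading=275.1°, groundspeed=207.1 kt
Leg 4: heading=181.1°, groundspeed=161.8 kt
Leg 5: heading=172.3°, groundspeed=163.4 kt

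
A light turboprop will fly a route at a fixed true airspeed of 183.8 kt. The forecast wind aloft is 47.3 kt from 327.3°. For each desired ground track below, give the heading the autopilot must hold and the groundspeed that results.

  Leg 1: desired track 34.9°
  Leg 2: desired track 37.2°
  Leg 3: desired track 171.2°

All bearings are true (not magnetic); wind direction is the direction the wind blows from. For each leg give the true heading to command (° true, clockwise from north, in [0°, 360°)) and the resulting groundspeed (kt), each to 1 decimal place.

Leg 1: heading=21.1°, groundspeed=160.5 kt
Leg 2: heading=23.2°, groundspeed=162.1 kt
Leg 3: heading=177.2°, groundspeed=226.0 kt

Leg 1: desired track 34.9°; wind correction -13.8° → command heading 21.1°, groundspeed 160.5 kt
Leg 2: desired track 37.2°; wind correction -14.0° → command heading 23.2°, groundspeed 162.1 kt
Leg 3: desired track 171.2°; wind correction +6.0° → command heading 177.2°, groundspeed 226.0 kt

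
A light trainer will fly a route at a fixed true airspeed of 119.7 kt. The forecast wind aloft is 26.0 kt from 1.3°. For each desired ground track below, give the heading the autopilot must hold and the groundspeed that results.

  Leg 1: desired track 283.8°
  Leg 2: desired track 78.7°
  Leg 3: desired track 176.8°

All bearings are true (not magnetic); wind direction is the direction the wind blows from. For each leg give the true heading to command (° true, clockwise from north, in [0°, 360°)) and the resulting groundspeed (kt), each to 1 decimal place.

Leg 1: heading=296.0°, groundspeed=111.4 kt
Leg 2: heading=66.5°, groundspeed=111.3 kt
Leg 3: heading=175.8°, groundspeed=145.6 kt

Leg 1: desired track 283.8°; wind correction +12.2° → command heading 296.0°, groundspeed 111.4 kt
Leg 2: desired track 78.7°; wind correction -12.2° → command heading 66.5°, groundspeed 111.3 kt
Leg 3: desired track 176.8°; wind correction -1.0° → command heading 175.8°, groundspeed 145.6 kt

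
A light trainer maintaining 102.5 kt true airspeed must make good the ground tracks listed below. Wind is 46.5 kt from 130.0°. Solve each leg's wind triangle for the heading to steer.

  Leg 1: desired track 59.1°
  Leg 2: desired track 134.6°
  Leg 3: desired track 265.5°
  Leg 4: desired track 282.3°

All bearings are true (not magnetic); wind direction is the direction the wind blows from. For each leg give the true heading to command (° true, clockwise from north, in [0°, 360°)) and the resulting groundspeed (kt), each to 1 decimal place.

Leg 1: heading=84.5°, groundspeed=77.4 kt
Leg 2: heading=132.5°, groundspeed=56.1 kt
Leg 3: heading=247.0°, groundspeed=130.3 kt
Leg 4: heading=270.1°, groundspeed=141.4 kt

Leg 1: desired track 59.1°; wind correction +25.4° → command heading 84.5°, groundspeed 77.4 kt
Leg 2: desired track 134.6°; wind correction -2.1° → command heading 132.5°, groundspeed 56.1 kt
Leg 3: desired track 265.5°; wind correction -18.5° → command heading 247.0°, groundspeed 130.3 kt
Leg 4: desired track 282.3°; wind correction -12.2° → command heading 270.1°, groundspeed 141.4 kt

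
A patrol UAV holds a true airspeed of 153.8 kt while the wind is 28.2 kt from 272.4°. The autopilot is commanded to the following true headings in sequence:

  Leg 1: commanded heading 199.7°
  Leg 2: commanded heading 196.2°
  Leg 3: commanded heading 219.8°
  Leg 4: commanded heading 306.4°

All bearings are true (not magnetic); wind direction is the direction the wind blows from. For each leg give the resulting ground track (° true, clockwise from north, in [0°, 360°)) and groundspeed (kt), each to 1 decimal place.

Leg 1: heading 199.7°; drift -10.5° → track 189.2°, groundspeed 147.9 kt
Leg 2: heading 196.2°; drift -10.5° → track 185.7°, groundspeed 149.6 kt
Leg 3: heading 219.8°; drift -9.3° → track 210.5°, groundspeed 138.5 kt
Leg 4: heading 306.4°; drift +6.9° → track 313.3°, groundspeed 131.4 kt

Leg 1: track=189.2°, groundspeed=147.9 kt
Leg 2: track=185.7°, groundspeed=149.6 kt
Leg 3: track=210.5°, groundspeed=138.5 kt
Leg 4: track=313.3°, groundspeed=131.4 kt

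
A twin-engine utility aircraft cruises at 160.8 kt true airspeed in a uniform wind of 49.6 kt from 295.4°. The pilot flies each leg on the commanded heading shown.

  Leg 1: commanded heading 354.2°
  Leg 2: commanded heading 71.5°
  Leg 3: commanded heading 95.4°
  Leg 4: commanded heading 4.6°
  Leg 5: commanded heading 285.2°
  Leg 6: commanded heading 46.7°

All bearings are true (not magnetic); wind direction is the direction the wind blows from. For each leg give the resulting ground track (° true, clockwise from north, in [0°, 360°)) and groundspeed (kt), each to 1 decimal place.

Leg 1: track=11.6°, groundspeed=141.6 kt
Leg 2: track=81.4°, groundspeed=199.5 kt
Leg 3: track=100.1°, groundspeed=208.1 kt
Leg 4: track=22.5°, groundspeed=150.5 kt
Leg 5: track=280.7°, groundspeed=112.3 kt
Leg 6: track=61.2°, groundspeed=184.7 kt

Leg 1: heading 354.2°; drift +17.4° → track 11.6°, groundspeed 141.6 kt
Leg 2: heading 71.5°; drift +9.9° → track 81.4°, groundspeed 199.5 kt
Leg 3: heading 95.4°; drift +4.7° → track 100.1°, groundspeed 208.1 kt
Leg 4: heading 4.6°; drift +17.9° → track 22.5°, groundspeed 150.5 kt
Leg 5: heading 285.2°; drift -4.5° → track 280.7°, groundspeed 112.3 kt
Leg 6: heading 46.7°; drift +14.5° → track 61.2°, groundspeed 184.7 kt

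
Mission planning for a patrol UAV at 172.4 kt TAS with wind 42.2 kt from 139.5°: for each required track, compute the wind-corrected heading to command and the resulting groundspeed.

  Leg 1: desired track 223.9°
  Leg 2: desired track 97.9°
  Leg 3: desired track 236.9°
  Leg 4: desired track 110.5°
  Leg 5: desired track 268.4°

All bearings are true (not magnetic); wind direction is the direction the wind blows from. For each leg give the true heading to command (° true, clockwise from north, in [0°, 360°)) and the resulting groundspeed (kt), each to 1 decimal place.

Leg 1: desired track 223.9°; wind correction -14.1° → command heading 209.8°, groundspeed 163.1 kt
Leg 2: desired track 97.9°; wind correction +9.4° → command heading 107.3°, groundspeed 138.6 kt
Leg 3: desired track 236.9°; wind correction -14.0° → command heading 222.9°, groundspeed 172.7 kt
Leg 4: desired track 110.5°; wind correction +6.8° → command heading 117.3°, groundspeed 134.3 kt
Leg 5: desired track 268.4°; wind correction -11.0° → command heading 257.4°, groundspeed 195.7 kt

Leg 1: heading=209.8°, groundspeed=163.1 kt
Leg 2: heading=107.3°, groundspeed=138.6 kt
Leg 3: heading=222.9°, groundspeed=172.7 kt
Leg 4: heading=117.3°, groundspeed=134.3 kt
Leg 5: heading=257.4°, groundspeed=195.7 kt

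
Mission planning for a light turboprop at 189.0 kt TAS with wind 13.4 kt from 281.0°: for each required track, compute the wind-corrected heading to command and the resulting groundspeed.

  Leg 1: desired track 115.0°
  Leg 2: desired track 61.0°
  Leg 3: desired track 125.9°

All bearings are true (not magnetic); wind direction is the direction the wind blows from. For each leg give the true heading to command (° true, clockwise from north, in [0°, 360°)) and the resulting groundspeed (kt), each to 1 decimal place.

Leg 1: desired track 115.0°; wind correction +1.0° → command heading 116.0°, groundspeed 202.0 kt
Leg 2: desired track 61.0°; wind correction -2.6° → command heading 58.4°, groundspeed 199.1 kt
Leg 3: desired track 125.9°; wind correction +1.7° → command heading 127.6°, groundspeed 201.1 kt

Leg 1: heading=116.0°, groundspeed=202.0 kt
Leg 2: heading=58.4°, groundspeed=199.1 kt
Leg 3: heading=127.6°, groundspeed=201.1 kt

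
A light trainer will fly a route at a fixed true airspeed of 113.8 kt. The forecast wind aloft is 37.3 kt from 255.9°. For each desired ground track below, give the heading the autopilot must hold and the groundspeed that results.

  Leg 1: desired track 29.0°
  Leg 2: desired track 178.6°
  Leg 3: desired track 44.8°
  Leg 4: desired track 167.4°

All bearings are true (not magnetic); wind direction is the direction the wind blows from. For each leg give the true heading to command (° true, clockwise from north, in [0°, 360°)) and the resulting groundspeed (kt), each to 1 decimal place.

Leg 1: heading=15.2°, groundspeed=136.0 kt
Leg 2: heading=197.2°, groundspeed=99.6 kt
Leg 3: heading=35.1°, groundspeed=144.1 kt
Leg 4: heading=186.5°, groundspeed=106.5 kt

Leg 1: desired track 29.0°; wind correction -13.8° → command heading 15.2°, groundspeed 136.0 kt
Leg 2: desired track 178.6°; wind correction +18.6° → command heading 197.2°, groundspeed 99.6 kt
Leg 3: desired track 44.8°; wind correction -9.7° → command heading 35.1°, groundspeed 144.1 kt
Leg 4: desired track 167.4°; wind correction +19.1° → command heading 186.5°, groundspeed 106.5 kt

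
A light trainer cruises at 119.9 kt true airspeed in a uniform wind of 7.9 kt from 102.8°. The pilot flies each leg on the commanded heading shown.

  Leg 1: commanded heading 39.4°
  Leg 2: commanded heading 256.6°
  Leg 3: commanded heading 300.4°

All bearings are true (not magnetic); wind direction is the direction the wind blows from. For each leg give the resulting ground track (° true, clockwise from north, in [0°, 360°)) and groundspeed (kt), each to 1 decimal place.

Leg 1: heading 39.4°; drift -3.5° → track 35.9°, groundspeed 116.6 kt
Leg 2: heading 256.6°; drift +1.6° → track 258.2°, groundspeed 127.0 kt
Leg 3: heading 300.4°; drift -1.1° → track 299.3°, groundspeed 127.5 kt

Leg 1: track=35.9°, groundspeed=116.6 kt
Leg 2: track=258.2°, groundspeed=127.0 kt
Leg 3: track=299.3°, groundspeed=127.5 kt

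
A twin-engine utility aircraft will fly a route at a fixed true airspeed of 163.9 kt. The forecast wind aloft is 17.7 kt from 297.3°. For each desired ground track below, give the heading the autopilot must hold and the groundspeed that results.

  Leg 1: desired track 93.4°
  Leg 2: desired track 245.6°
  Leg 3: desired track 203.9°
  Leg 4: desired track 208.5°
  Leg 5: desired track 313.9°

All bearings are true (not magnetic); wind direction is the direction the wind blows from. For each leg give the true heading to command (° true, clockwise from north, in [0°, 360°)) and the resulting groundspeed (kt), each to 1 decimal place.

Leg 1: heading=90.9°, groundspeed=179.9 kt
Leg 2: heading=250.5°, groundspeed=152.3 kt
Leg 3: heading=210.1°, groundspeed=164.0 kt
Leg 4: heading=214.7°, groundspeed=162.6 kt
Leg 5: heading=312.1°, groundspeed=146.9 kt

Leg 1: desired track 93.4°; wind correction -2.5° → command heading 90.9°, groundspeed 179.9 kt
Leg 2: desired track 245.6°; wind correction +4.9° → command heading 250.5°, groundspeed 152.3 kt
Leg 3: desired track 203.9°; wind correction +6.2° → command heading 210.1°, groundspeed 164.0 kt
Leg 4: desired track 208.5°; wind correction +6.2° → command heading 214.7°, groundspeed 162.6 kt
Leg 5: desired track 313.9°; wind correction -1.8° → command heading 312.1°, groundspeed 146.9 kt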